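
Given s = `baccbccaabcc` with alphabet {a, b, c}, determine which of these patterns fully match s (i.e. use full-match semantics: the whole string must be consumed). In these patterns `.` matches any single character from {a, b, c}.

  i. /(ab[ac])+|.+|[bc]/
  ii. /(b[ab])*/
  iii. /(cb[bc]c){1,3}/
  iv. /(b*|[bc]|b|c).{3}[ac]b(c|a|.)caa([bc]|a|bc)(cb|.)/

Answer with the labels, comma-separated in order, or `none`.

i → match
ii → no match
iii → no match — must start with `cb`
iv → match

i, iv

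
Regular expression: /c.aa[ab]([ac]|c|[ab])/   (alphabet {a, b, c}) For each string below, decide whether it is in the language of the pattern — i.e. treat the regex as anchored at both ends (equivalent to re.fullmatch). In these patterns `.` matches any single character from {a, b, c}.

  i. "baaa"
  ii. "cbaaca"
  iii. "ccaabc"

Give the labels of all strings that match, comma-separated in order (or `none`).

iii

i. "baaa" → no match — must start with "c"
ii. "cbaaca" → no match
iii. "ccaabc" → match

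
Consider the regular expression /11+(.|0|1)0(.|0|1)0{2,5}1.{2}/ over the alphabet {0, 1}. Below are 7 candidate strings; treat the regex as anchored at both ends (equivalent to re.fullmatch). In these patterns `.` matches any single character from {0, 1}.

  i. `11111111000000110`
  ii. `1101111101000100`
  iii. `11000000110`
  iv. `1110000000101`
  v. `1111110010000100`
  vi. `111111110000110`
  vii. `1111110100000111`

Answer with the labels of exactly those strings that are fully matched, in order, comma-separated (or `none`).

i → match
ii → no match
iii → match
iv → match
v → match
vi → match
vii → match

i, iii, iv, v, vi, vii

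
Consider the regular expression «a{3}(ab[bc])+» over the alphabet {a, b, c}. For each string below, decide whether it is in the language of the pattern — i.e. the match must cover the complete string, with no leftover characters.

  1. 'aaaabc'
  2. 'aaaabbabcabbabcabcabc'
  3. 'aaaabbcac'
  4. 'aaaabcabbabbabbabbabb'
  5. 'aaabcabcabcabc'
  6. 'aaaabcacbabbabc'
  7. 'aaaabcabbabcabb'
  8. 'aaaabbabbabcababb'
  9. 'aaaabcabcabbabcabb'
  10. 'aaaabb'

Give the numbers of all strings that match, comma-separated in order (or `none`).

1 → match
2 → match
3 → no match
4 → match
5 → no match
6 → no match
7 → match
8 → no match
9 → match
10 → match

1, 2, 4, 7, 9, 10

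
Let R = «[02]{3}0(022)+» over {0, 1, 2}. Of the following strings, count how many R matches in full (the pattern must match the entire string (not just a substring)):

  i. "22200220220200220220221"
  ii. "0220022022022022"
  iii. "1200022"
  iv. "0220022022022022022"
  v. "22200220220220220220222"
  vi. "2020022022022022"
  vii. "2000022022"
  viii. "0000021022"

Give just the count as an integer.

4

i → no match — must end with "022"
ii → match
iii. "1200022" → no match
iv → match
v → no match — must end with "022"
vi → match
vii. "2000022022" → match
viii. "0000021022" → no match
Total matched: 4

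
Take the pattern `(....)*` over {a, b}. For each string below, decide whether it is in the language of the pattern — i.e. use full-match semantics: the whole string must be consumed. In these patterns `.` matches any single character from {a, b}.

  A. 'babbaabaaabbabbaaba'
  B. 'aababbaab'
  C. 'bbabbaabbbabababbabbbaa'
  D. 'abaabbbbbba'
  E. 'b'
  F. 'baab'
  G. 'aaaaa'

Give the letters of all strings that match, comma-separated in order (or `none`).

A → no match
B → no match
C → no match
D → no match
E → no match
F → match
G → no match

F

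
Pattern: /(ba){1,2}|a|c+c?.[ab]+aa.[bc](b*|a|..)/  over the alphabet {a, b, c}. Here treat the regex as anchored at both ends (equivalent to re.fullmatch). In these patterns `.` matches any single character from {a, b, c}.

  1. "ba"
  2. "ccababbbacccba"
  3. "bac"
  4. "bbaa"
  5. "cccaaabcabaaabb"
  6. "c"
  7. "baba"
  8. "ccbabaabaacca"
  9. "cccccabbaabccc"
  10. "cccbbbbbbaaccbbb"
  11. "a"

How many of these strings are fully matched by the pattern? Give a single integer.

1 → match
2 → no match
3 → no match
4 → no match
5 → no match
6 → no match
7 → match
8 → match
9 → match
10 → match
11 → match
Total matched: 6

6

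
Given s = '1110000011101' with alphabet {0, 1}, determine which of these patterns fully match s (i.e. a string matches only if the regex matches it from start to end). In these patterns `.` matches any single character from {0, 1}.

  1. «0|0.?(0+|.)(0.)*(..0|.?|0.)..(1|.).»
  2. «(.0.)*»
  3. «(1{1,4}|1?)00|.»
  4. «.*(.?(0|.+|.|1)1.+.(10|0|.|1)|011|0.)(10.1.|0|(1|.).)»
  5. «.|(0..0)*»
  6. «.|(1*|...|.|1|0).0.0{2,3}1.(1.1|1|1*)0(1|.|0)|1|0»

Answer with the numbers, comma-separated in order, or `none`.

1 → no match — must start with '0'
2 → no match
3 → no match
4 → match
5 → no match
6 → match

4, 6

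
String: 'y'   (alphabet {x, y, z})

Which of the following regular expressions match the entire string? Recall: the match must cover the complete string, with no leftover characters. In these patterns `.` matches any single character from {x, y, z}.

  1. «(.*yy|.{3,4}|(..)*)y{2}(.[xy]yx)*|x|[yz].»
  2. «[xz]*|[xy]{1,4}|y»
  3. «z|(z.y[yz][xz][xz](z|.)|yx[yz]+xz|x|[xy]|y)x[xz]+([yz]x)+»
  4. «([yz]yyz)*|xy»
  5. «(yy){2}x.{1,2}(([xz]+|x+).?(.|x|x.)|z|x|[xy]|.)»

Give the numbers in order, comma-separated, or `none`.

1 → no match
2 → match
3 → no match
4 → no match
5 → no match — must start with 'yy'

2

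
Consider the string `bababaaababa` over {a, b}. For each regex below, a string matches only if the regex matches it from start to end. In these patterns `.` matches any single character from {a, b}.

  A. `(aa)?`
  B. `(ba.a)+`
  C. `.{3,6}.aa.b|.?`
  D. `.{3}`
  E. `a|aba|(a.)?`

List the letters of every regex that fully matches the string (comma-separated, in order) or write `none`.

B

A → no match
B → match
C → no match
D → no match
E → no match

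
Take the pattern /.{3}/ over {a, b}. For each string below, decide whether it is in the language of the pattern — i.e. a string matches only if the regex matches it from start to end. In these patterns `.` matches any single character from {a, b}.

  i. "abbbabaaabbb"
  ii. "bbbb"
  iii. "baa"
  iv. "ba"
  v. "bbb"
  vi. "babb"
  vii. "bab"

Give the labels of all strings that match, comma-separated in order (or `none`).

i → no match
ii → no match
iii → match
iv → no match
v → match
vi → no match
vii → match

iii, v, vii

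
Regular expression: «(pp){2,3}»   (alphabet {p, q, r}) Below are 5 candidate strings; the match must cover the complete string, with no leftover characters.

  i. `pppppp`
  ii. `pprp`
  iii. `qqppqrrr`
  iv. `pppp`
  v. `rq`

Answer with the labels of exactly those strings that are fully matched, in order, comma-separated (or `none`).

i → match
ii → no match — must end with `pp`
iii → no match — must start with `pp`
iv → match
v → no match — must start with `pp`

i, iv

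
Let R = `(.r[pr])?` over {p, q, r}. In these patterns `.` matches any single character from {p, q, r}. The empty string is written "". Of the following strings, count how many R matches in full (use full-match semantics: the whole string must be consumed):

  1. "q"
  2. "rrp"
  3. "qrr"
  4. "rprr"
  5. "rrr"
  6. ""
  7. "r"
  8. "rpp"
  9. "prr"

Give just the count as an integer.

5

1 → no match
2 → match
3 → match
4 → no match
5 → match
6 → match
7 → no match
8 → no match
9 → match
Total matched: 5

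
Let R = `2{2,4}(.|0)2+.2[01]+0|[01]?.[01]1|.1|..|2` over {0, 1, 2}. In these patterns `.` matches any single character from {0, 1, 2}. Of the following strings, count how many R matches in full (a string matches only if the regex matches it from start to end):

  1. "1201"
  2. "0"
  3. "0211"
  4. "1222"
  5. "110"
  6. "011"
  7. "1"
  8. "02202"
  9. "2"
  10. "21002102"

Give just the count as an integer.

4

1 → match
2 → no match
3 → match
4 → no match
5 → no match
6 → match
7 → no match
8 → no match
9 → match
10 → no match
Total matched: 4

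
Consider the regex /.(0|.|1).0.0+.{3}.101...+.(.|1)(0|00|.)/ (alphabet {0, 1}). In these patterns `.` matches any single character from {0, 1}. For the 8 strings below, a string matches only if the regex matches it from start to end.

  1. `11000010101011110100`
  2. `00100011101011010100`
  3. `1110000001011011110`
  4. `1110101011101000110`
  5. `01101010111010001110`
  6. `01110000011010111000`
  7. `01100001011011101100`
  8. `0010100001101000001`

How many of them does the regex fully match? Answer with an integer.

6

1 → match
2 → match
3 → no match
4 → match
5 → match
6 → no match
7 → match
8 → match
Total matched: 6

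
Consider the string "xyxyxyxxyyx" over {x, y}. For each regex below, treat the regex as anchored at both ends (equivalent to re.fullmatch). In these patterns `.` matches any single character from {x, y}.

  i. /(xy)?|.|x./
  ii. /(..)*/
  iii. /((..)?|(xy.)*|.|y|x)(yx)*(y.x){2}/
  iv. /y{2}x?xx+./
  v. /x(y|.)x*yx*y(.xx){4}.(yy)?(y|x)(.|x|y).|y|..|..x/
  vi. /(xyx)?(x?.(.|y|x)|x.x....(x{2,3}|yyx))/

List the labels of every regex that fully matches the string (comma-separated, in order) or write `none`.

i → no match
ii → no match
iii → match
iv → no match — must start with "y"
v → no match
vi → no match

iii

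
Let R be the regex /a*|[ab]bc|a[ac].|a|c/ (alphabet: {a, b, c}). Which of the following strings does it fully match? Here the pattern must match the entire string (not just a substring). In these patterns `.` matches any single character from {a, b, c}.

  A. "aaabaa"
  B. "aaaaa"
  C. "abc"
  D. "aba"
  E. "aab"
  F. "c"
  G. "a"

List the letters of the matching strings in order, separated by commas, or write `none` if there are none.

B, C, E, F, G

A → no match
B → match
C → match
D → no match
E → match
F → match
G → match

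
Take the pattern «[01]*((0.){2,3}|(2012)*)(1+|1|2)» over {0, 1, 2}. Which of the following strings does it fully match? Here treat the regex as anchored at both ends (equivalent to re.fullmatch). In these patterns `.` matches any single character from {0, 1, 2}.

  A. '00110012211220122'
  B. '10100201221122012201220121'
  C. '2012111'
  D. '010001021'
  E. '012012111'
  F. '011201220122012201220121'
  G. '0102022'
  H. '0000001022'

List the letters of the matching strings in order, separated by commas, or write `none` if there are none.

A → no match
B → no match
C → match
D → match
E → match
F → match
G → match
H → match

C, D, E, F, G, H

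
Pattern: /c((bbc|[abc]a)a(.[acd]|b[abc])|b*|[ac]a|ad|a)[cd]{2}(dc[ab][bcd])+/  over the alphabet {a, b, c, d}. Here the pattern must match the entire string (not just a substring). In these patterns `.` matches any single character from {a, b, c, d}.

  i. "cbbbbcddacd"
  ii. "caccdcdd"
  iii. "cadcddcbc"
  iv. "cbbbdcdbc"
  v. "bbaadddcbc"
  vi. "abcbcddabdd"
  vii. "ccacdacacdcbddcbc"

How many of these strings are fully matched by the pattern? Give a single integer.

1

i. "cbbbbcddacd" → no match
ii. "caccdcdd" → no match
iii. "cadcddcbc" → match
iv. "cbbbdcdbc" → no match
v. "bbaadddcbc" → no match — must start with "c"
vi. "abcbcddabdd" → no match — must start with "c"
vii → no match
Total matched: 1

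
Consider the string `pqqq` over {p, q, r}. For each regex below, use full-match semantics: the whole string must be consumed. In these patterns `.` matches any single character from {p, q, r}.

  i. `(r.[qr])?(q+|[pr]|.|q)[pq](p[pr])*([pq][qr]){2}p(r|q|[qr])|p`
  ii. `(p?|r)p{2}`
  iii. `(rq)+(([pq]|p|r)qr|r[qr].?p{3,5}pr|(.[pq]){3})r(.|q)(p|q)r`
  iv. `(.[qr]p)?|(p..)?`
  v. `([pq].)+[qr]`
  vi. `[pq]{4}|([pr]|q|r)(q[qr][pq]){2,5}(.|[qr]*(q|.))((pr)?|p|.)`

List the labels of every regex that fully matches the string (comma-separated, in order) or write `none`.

i → no match
ii → no match — must end with `p`
iii → no match — must start with `rq`
iv → no match
v → no match
vi → match

vi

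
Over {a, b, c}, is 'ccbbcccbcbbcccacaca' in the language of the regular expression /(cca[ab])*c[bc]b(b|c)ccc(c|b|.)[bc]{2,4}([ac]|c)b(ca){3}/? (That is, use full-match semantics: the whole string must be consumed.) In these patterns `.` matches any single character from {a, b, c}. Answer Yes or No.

No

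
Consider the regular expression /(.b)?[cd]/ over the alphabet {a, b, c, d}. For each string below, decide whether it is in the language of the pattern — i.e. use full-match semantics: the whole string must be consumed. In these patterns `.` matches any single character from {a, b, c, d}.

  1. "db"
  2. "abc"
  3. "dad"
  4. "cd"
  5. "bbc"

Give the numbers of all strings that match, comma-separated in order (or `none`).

2, 5

1. "db" → no match
2. "abc" → match
3. "dad" → no match
4. "cd" → no match
5. "bbc" → match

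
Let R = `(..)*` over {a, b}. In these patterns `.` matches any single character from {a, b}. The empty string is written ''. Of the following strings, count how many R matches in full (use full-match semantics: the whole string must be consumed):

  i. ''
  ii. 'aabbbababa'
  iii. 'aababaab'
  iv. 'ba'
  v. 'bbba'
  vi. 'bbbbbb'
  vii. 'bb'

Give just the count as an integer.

i. '' → match
ii. 'aabbbababa' → match
iii. 'aababaab' → match
iv. 'ba' → match
v. 'bbba' → match
vi. 'bbbbbb' → match
vii. 'bb' → match
Total matched: 7

7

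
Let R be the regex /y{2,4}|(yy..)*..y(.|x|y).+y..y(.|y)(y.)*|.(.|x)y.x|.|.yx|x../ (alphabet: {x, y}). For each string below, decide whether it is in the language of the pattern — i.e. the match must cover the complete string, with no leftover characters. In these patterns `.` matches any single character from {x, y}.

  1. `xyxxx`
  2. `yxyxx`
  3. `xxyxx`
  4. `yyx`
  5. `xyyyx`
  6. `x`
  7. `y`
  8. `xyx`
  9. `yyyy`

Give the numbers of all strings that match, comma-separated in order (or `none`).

1. `xyxxx` → no match
2. `yxyxx` → match
3. `xxyxx` → match
4. `yyx` → match
5. `xyyyx` → match
6. `x` → match
7. `y` → match
8. `xyx` → match
9. `yyyy` → match

2, 3, 4, 5, 6, 7, 8, 9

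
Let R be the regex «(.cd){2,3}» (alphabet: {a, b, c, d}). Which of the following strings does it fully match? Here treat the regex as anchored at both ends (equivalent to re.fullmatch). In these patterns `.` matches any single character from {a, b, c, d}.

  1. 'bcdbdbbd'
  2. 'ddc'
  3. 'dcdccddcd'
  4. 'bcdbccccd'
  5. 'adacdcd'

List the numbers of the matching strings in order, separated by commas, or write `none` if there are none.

1 → no match — must end with 'cd'
2 → no match — must end with 'cd'
3 → match
4 → no match
5 → no match

3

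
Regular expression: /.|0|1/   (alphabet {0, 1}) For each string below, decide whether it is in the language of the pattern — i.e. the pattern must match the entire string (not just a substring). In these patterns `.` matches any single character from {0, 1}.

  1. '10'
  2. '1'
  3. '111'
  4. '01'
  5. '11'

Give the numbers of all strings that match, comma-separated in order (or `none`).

2

1 → no match
2 → match
3 → no match
4 → no match
5 → no match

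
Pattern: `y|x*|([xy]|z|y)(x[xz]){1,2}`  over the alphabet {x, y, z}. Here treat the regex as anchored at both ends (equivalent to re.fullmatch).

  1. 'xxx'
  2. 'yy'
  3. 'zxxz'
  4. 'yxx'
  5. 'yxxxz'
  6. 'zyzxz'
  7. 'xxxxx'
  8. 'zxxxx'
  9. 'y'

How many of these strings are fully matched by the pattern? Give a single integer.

1. 'xxx' → match
2. 'yy' → no match
3. 'zxxz' → no match
4. 'yxx' → match
5. 'yxxxz' → match
6. 'zyzxz' → no match
7. 'xxxxx' → match
8. 'zxxxx' → match
9. 'y' → match
Total matched: 6

6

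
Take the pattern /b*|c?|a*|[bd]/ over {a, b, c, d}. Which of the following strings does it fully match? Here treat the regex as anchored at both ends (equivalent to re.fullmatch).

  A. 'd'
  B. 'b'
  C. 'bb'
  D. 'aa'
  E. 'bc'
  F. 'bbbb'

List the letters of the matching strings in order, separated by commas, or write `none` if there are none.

A. 'd' → match
B. 'b' → match
C. 'bb' → match
D. 'aa' → match
E. 'bc' → no match
F. 'bbbb' → match

A, B, C, D, F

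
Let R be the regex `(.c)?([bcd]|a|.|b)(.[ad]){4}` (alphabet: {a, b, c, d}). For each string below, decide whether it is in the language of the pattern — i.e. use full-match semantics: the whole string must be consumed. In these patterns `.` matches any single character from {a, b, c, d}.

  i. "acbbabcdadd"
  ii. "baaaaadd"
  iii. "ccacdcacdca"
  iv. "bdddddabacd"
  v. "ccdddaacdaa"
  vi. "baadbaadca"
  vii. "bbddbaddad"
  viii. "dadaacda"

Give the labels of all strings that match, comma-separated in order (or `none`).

iii, v

i → no match
ii → no match
iii → match
iv → no match
v → match
vi → no match
vii → no match
viii → no match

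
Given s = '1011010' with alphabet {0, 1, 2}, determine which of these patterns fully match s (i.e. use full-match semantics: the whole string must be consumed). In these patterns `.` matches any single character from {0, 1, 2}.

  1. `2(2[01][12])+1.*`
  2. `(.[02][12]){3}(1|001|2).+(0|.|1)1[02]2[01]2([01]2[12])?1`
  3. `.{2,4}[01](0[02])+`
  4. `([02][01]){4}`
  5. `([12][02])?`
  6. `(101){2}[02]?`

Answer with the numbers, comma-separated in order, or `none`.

1 → no match — must start with '22'
2 → no match — must end with '1'
3 → no match
4 → no match
5 → no match
6 → match

6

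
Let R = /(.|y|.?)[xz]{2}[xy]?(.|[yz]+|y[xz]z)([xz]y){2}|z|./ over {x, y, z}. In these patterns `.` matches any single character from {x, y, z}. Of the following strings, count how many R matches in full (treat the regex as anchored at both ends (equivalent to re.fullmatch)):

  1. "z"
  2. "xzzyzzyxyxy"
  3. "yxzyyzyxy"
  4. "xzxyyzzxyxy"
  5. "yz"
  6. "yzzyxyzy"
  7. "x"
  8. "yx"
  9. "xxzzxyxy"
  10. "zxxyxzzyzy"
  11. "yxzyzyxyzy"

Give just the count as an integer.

1 → match
2 → match
3 → match
4 → match
5 → no match
6 → match
7 → match
8 → no match
9 → match
10 → match
11 → match
Total matched: 9

9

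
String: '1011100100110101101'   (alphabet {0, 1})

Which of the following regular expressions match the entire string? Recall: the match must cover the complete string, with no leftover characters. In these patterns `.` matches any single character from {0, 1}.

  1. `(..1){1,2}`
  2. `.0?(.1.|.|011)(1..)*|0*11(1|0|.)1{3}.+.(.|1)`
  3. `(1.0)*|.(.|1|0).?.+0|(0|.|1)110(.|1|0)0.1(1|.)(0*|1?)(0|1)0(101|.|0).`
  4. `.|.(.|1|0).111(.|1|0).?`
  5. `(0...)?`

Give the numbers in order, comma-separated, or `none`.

2

1 → no match
2 → match
3 → no match
4 → no match
5 → no match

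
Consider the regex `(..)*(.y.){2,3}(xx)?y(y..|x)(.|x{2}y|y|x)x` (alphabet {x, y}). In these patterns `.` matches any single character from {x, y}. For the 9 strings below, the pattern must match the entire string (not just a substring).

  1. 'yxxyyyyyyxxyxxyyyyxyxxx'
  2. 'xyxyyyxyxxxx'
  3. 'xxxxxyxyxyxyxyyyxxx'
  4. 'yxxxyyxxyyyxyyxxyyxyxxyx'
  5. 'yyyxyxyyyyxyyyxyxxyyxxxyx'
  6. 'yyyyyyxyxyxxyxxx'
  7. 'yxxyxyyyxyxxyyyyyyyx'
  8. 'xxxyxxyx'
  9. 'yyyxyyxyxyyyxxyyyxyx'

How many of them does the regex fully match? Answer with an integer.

1 → match
2. 'xyxyyyxyxxxx' → no match
3 → no match
4 → match
5 → no match
6 → no match
7 → match
8. 'xxxyxxyx' → no match
9 → match
Total matched: 4

4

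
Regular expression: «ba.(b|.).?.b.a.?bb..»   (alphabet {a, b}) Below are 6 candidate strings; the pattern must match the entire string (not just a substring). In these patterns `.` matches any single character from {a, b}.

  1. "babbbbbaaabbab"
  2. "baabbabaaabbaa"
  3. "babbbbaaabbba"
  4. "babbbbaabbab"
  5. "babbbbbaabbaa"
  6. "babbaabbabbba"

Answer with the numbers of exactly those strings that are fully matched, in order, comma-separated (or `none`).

1, 2, 3, 4, 5, 6

1 → match
2 → match
3 → match
4 → match
5 → match
6 → match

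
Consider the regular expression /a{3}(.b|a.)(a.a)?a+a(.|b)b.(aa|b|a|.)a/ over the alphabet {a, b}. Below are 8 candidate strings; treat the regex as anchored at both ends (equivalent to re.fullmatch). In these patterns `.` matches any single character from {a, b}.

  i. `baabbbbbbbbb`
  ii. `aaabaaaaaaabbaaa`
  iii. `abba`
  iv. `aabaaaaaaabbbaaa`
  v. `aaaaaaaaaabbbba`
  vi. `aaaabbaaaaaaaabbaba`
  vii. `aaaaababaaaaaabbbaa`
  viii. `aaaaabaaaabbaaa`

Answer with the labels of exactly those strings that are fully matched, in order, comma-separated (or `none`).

v

i → no match — must start with `a`
ii → no match
iii → no match
iv → no match
v → match
vi → no match
vii → no match
viii → no match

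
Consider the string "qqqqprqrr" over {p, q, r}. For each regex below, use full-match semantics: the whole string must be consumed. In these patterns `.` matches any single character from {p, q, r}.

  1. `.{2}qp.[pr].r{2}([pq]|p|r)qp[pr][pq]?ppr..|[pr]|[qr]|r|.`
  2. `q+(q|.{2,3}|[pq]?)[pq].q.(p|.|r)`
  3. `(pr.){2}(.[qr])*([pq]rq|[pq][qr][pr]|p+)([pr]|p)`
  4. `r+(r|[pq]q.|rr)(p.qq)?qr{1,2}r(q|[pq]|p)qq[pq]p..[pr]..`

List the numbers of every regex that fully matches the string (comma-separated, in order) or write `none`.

2

1 → no match
2 → match
3 → no match — must start with "pr"
4 → no match — must start with "r"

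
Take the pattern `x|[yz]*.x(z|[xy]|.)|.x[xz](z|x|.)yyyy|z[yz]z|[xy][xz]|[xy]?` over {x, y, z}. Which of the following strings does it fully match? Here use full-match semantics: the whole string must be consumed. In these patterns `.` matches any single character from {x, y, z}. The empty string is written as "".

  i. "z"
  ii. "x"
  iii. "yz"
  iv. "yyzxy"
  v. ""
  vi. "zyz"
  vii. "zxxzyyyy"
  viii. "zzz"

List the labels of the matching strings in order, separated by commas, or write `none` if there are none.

i → no match
ii → match
iii → match
iv → match
v → match
vi → match
vii → match
viii → match

ii, iii, iv, v, vi, vii, viii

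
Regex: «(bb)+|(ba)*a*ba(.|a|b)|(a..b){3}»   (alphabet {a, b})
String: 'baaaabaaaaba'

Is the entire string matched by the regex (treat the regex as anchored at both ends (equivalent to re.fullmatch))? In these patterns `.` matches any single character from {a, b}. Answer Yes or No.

No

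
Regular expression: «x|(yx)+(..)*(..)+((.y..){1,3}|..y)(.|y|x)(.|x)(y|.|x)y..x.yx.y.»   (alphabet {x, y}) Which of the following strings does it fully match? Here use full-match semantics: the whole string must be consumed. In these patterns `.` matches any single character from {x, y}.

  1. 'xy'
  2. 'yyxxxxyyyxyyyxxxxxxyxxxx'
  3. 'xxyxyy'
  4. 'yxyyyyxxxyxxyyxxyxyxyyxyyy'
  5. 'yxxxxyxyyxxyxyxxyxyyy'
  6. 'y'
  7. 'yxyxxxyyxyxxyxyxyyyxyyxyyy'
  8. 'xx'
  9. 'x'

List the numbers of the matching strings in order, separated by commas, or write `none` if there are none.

4, 5, 7, 9

1 → no match
2 → no match
3 → no match
4 → match
5 → match
6 → no match
7 → match
8 → no match
9 → match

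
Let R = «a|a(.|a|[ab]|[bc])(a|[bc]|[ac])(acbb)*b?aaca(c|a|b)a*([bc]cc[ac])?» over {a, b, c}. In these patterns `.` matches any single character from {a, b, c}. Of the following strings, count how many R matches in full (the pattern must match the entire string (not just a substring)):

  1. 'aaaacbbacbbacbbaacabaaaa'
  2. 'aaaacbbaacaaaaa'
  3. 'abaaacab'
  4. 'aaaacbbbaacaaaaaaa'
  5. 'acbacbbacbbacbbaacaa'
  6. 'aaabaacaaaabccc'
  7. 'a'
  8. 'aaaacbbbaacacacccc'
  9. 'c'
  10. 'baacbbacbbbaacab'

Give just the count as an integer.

8

1 → match
2 → match
3 → match
4 → match
5 → match
6 → match
7 → match
8 → match
9 → no match — must start with 'a'
10 → no match — must start with 'a'
Total matched: 8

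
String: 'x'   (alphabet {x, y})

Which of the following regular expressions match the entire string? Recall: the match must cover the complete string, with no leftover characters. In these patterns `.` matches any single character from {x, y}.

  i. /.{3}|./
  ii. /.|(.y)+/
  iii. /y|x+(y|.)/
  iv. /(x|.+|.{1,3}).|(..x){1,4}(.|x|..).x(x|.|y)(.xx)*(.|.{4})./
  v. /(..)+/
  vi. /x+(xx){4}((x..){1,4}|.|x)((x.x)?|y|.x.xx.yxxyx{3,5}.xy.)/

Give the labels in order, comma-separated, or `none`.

i → match
ii → match
iii → no match
iv → no match
v → no match
vi → no match

i, ii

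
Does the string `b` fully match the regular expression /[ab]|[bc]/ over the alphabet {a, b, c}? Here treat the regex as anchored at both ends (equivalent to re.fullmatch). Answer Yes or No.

Yes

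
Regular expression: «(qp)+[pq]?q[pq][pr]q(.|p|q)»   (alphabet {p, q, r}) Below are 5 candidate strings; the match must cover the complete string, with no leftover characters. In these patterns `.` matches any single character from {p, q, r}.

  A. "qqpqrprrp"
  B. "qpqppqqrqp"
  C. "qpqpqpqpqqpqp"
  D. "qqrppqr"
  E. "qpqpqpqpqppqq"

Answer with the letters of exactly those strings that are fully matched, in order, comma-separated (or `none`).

B, C, E

A → no match — must start with "qp"
B → match
C → match
D → no match — must start with "qp"
E → match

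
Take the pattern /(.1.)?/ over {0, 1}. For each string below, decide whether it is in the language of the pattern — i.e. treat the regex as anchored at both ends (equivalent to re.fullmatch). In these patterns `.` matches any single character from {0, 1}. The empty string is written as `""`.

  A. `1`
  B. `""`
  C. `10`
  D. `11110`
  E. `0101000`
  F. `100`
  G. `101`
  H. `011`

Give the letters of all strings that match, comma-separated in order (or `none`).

A. `1` → no match
B. `""` → match
C. `10` → no match
D. `11110` → no match
E. `0101000` → no match
F. `100` → no match
G. `101` → no match
H. `011` → match

B, H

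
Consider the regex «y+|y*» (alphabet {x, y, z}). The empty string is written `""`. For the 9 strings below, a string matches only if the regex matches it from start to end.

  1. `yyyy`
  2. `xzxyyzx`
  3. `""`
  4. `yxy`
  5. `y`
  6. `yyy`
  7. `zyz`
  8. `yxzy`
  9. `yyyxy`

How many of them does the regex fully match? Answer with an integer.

1 → match
2 → no match
3 → match
4 → no match
5 → match
6 → match
7 → no match
8 → no match
9 → no match
Total matched: 4

4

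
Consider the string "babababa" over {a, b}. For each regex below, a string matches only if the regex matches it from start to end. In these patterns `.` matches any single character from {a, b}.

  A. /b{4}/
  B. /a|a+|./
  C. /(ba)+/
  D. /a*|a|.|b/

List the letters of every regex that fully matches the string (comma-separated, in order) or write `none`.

C

A → no match — must end with "b"
B → no match
C → match
D → no match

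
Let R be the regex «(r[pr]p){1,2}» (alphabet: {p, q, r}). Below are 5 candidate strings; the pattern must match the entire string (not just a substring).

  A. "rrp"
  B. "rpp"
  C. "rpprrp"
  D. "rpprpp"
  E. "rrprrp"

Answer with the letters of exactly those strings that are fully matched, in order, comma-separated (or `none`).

A → match
B → match
C → match
D → match
E → match

A, B, C, D, E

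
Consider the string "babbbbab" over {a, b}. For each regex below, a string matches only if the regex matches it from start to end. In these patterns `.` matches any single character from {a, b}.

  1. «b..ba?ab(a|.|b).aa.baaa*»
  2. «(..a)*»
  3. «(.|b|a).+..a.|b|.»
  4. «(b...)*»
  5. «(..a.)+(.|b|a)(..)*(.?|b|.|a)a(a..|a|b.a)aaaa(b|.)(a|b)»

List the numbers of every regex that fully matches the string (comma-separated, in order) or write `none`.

3, 4

1 → no match
2 → no match
3 → match
4 → match
5 → no match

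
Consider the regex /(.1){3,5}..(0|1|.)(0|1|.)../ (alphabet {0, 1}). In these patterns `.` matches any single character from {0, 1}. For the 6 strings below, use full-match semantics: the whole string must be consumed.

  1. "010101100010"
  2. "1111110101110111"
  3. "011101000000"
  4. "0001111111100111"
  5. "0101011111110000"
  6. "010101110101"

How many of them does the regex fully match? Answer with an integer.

5

1 → match
2 → match
3 → match
4 → no match
5 → match
6 → match
Total matched: 5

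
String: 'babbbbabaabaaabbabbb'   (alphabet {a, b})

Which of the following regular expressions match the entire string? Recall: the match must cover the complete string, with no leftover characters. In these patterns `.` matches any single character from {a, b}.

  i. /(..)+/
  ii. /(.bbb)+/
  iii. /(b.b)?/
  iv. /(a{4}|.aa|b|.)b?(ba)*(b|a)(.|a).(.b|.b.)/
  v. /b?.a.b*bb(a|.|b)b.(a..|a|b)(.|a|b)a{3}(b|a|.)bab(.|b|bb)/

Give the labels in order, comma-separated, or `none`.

i, v

i → match
ii → no match
iii → no match
iv → no match
v → match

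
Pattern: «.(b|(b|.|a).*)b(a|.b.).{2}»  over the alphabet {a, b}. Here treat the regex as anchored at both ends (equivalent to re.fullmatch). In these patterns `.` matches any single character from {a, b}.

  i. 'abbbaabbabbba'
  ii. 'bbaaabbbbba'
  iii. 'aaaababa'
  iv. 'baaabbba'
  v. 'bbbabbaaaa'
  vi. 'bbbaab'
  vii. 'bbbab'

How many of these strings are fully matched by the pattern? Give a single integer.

4

i → match
ii → match
iii → match
iv → no match
v → no match
vi → match
vii → no match
Total matched: 4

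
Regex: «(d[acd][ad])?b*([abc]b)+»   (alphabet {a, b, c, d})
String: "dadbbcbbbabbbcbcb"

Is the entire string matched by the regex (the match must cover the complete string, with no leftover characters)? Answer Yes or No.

Yes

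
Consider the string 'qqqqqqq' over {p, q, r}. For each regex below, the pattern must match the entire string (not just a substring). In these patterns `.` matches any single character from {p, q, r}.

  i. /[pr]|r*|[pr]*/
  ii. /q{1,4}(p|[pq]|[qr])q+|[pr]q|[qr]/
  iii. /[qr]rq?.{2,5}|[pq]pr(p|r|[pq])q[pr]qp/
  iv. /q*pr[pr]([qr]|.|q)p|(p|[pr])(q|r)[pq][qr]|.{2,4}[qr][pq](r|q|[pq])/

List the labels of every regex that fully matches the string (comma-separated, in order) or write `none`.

ii, iv

i → no match
ii → match
iii → no match
iv → match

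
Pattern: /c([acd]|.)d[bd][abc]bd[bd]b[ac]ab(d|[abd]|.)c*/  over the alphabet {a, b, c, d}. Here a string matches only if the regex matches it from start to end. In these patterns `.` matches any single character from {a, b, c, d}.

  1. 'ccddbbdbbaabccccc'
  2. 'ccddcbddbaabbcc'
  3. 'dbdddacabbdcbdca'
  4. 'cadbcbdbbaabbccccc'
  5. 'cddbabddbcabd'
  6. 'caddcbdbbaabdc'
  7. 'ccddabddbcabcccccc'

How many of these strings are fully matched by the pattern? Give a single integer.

1 → match
2 → match
3 → no match — must start with 'c'
4 → match
5 → match
6 → match
7 → match
Total matched: 6

6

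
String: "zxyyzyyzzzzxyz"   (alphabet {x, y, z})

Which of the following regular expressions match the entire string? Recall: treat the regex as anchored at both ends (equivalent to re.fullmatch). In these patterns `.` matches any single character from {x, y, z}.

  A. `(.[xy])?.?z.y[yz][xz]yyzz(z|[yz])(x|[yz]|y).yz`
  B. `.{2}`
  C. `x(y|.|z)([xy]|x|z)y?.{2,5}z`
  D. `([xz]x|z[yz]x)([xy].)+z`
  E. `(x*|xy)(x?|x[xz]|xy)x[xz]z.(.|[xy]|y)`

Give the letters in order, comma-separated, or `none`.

A

A → match
B → no match
C → no match — must start with "x"
D → no match
E → no match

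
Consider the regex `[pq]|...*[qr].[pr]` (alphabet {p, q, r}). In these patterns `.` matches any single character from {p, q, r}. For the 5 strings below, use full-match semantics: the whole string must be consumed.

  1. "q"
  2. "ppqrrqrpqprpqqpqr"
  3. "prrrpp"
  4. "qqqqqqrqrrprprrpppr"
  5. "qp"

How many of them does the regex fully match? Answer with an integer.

2

1 → match
2 → no match
3 → match
4 → no match
5 → no match
Total matched: 2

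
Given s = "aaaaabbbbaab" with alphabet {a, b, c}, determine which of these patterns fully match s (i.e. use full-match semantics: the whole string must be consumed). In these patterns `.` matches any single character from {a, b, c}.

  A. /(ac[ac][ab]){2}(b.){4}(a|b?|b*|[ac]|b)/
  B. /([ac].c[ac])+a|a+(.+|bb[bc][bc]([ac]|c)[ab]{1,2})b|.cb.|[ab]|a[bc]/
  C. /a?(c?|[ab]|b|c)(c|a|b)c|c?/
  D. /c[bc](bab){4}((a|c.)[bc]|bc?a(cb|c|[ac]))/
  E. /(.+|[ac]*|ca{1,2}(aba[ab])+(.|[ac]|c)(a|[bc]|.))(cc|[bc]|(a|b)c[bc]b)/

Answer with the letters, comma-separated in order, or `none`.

A → no match — must start with "ac"
B → match
C → no match
D → no match — must start with "c"
E → match

B, E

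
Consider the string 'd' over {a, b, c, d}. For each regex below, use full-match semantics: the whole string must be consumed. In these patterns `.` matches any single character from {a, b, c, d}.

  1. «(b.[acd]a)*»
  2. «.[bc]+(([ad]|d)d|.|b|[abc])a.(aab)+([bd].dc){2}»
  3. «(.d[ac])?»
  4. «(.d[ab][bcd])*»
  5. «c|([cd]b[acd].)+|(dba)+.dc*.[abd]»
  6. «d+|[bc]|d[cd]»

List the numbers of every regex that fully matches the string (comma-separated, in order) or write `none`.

1 → no match
2 → no match — must end with 'dc'
3 → no match
4 → no match
5 → no match
6 → match

6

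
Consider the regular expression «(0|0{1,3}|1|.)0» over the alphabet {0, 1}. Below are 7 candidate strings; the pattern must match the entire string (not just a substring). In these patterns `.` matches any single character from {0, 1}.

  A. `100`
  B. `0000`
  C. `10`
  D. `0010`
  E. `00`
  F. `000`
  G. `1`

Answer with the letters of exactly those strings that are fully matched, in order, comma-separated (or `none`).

A → no match
B → match
C → match
D → no match
E → match
F → match
G → no match — must end with `0`

B, C, E, F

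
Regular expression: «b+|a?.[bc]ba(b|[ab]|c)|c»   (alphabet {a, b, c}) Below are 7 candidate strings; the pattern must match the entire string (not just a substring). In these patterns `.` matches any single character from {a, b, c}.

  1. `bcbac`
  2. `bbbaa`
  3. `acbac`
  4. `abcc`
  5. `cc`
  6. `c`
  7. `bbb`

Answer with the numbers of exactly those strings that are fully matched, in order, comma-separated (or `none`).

1 → match
2 → match
3 → match
4 → no match
5 → no match
6 → match
7 → match

1, 2, 3, 6, 7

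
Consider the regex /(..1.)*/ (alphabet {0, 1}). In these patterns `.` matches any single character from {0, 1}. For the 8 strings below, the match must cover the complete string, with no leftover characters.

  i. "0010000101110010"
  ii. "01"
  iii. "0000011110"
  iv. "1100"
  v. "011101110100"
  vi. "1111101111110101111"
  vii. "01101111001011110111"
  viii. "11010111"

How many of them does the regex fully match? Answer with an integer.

i → no match
ii → no match
iii → no match
iv → no match
v → no match
vi → no match
vii → match
viii → no match
Total matched: 1

1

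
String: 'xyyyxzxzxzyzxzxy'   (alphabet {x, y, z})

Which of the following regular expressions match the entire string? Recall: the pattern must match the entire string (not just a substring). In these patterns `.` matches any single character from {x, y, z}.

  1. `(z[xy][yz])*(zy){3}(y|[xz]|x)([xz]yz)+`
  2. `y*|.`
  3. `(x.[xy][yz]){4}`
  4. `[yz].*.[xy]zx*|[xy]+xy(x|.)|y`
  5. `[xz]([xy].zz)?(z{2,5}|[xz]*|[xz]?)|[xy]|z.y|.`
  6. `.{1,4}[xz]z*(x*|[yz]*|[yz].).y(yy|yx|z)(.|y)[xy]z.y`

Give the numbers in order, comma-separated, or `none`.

1 → no match — must end with 'yz'
2 → no match
3 → match
4 → no match
5 → no match
6 → no match

3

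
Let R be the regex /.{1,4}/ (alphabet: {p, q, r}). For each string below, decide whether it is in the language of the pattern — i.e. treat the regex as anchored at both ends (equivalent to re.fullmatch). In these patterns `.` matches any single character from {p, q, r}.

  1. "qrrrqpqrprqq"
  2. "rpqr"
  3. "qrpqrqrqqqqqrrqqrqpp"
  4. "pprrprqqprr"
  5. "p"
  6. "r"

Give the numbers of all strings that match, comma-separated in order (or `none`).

2, 5, 6

1 → no match
2 → match
3 → no match
4 → no match
5 → match
6 → match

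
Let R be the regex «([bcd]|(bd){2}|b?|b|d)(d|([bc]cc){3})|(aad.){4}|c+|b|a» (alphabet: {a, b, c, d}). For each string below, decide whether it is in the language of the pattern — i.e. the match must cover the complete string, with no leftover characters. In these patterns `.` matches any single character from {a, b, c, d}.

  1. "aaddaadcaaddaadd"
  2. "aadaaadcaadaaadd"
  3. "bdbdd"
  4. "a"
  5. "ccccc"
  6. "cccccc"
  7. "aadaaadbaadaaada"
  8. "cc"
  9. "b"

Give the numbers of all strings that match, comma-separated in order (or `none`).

1 → match
2 → match
3 → match
4 → match
5 → match
6 → match
7 → match
8 → match
9 → match

1, 2, 3, 4, 5, 6, 7, 8, 9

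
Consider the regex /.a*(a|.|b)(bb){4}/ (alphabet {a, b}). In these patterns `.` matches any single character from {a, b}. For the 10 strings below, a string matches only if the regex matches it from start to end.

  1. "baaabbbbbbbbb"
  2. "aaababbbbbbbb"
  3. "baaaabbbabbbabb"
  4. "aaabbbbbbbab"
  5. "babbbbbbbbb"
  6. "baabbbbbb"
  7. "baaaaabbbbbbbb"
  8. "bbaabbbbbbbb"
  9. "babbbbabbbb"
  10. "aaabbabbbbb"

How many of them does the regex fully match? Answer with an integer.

1 → match
2 → no match
3 → no match
4 → no match — must end with "bb"
5 → match
6 → no match
7 → match
8 → no match
9 → no match
10 → no match
Total matched: 3

3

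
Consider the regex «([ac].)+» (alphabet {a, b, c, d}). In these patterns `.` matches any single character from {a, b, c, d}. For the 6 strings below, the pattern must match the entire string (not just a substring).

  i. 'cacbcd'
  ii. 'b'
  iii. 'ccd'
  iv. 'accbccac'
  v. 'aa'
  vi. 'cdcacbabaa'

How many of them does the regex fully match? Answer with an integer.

4

i → match
ii → no match
iii → no match
iv → match
v → match
vi → match
Total matched: 4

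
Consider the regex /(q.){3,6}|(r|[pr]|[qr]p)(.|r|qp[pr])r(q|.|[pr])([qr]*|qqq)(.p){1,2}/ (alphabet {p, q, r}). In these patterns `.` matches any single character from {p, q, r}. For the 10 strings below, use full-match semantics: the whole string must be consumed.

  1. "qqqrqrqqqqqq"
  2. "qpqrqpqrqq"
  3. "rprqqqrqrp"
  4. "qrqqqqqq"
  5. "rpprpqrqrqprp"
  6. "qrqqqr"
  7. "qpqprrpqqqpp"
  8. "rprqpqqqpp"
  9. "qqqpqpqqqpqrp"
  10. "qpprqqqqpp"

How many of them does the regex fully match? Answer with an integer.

1 → match
2 → match
3 → match
4 → match
5 → match
6 → match
7 → match
8 → no match
9 → no match
10 → match
Total matched: 8

8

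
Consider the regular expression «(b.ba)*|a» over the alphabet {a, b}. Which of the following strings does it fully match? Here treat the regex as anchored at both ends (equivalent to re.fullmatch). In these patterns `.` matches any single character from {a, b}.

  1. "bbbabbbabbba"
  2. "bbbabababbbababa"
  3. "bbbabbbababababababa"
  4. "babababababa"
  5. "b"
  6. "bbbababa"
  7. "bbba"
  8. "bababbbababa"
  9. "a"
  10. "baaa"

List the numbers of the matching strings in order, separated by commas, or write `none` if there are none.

1, 2, 3, 4, 6, 7, 8, 9

1. "bbbabbbabbba" → match
2 → match
3 → match
4. "babababababa" → match
5. "b" → no match
6. "bbbababa" → match
7. "bbba" → match
8. "bababbbababa" → match
9. "a" → match
10. "baaa" → no match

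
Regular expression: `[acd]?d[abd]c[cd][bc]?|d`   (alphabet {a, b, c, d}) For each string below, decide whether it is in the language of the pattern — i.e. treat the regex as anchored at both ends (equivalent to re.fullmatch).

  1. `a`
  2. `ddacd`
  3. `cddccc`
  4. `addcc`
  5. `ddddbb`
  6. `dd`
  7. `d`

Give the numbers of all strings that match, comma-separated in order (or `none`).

1 → no match
2 → match
3 → match
4 → match
5 → no match
6 → no match
7 → match

2, 3, 4, 7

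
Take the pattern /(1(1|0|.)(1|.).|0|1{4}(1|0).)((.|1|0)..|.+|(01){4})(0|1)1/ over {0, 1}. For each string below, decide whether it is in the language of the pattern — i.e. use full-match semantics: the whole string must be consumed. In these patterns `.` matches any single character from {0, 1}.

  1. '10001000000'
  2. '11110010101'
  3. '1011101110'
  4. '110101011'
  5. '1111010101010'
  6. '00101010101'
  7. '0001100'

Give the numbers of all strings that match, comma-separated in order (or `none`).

2, 4, 6

1 → no match — must end with '1'
2 → match
3 → no match — must end with '1'
4 → match
5 → no match — must end with '1'
6 → match
7 → no match — must end with '1'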